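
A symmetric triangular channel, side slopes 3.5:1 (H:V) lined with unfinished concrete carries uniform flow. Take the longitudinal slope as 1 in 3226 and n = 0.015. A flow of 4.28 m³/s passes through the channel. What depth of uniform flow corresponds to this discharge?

y_n = 1.22 m

Manning's equation rearranged: A R^(2/3) = nQ / (1·√S) = 0.015 × 4.28 / (√0.00031) = 3.646.
Try y = 1.52 m: A R^(2/3) = 6.561 — high.
Try y = 1.22 m: A R^(2/3) = 3.65 — matches.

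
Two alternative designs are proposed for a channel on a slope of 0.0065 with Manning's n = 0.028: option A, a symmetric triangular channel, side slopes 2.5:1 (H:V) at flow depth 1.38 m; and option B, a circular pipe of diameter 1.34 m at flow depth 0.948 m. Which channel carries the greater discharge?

Channel A: For a triangular section with side slope z = 2.5: A = zy² = 2.5×1.38² = 4.761 m²; P = 2y√(1+z²) = 2×1.38×2.693 = 7.432 m. Hydraulic radius R = A/P = 4.761/7.432 = 0.6406 m. Q_A = (1/0.028)·4.761·0.6406^(2/3)·√0.0065 = 10.19 m³/s.
Channel B: For a circular section of diameter D = 1.34 m at depth y = 0.948 m, the central angle is θ = 2 arccos(1 − 2y/D) = 3.997 rad. Then A = (D²/8)(θ − sin θ) = 1.067 m² and P = Dθ/2 = 2.678 m. Hydraulic radius R = A/P = 1.067/2.678 = 0.3983 m. Q_B = (1/0.028)·1.067·0.3983^(2/3)·√0.0065 = 1.663 m³/s.
Q_A = 10.19 m³/s vs Q_B = 1.663 m³/s, so channel A carries more.

channel A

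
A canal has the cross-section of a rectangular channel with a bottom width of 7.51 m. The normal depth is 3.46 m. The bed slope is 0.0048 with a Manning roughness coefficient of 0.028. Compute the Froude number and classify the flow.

Flow area A = b·y = 7.51 × 3.46 = 25.98 m². Wetted perimeter P = b + 2y = 7.51 + 2×3.46 = 14.43 m.
Hydraulic radius R = A/P = 25.98/14.43 = 1.801 m.
V = (1/n) R^(2/3) √S = (1/0.028) × 1.801^(2/3) × √0.0048 = 3.662 m/s. Hydraulic depth D_h = A/T = 25.98/7.51 = 3.46 m.
Froude number Fr = V/√(g·D_h) = 3.662/√(9.81×3.46) = 0.629, which is less than 1, so the flow is subcritical.

subcritical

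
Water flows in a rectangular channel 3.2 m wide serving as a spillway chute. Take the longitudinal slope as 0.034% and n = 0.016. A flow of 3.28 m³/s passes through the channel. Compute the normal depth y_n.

Manning's equation rearranged: A R^(2/3) = nQ / (1·√S) = 0.016 × 3.28 / (√0.00034) = 2.846.
Try y = 1.48 m: A R^(2/3) = 3.975 — over.
Try y = 0.929 m: A R^(2/3) = 2.086 — short.
Try y = 1.16 m: A R^(2/3) = 2.849 — matches.

y_n = 1.16 m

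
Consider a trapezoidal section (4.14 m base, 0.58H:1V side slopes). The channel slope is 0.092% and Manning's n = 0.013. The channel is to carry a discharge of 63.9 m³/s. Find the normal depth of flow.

y_n = 3.23 m

Manning's equation rearranged: A R^(2/3) = nQ / (1·√S) = 0.013 × 63.9 / (√0.00092) = 27.39.
Trying y = 3.83 m: A R^(2/3) = 37.05 — over.
Trying y = 2.27 m: A R^(2/3) = 14.9 — short.
Trying y = 3.23 m: A R^(2/3) = 27.38 — matches.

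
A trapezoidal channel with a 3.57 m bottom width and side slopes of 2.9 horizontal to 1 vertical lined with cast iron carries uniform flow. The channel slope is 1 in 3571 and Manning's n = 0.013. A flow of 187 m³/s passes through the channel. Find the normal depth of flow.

y_n = 4.65 m

Manning's equation rearranged: A R^(2/3) = nQ / (1·√S) = 0.013 × 187 / (√0.00028) = 145.3.
Trying y = 3.21 m: A R^(2/3) = 60.65 — low.
Trying y = 4.65 m: A R^(2/3) = 144.9 — close enough.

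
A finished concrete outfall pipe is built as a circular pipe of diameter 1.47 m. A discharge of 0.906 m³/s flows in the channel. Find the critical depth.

At critical depth, Q² T / (g A³) = 1, i.e. A³/T = Q²/g = 0.906²/9.81 = 0.08367.
At y = 0.425 m: A³/T = 0.0505 — short.
At y = 0.484 m: A³/T = 0.08355 — close enough.

y_c = 0.484 m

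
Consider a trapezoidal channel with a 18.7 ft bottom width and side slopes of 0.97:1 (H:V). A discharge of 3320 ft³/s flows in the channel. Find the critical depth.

y_c = 8.51 ft

At critical depth, Q² T / (g A³) = 1, i.e. A³/T = Q²/g = 3320²/32.2 = 342300.
At y = 5.87 ft: A³/T = 97580 — low.
At y = 9.9 ft: A³/T = 580400 — high.
At y = 8.51 ft: A³/T = 342800 — ≈ 342300.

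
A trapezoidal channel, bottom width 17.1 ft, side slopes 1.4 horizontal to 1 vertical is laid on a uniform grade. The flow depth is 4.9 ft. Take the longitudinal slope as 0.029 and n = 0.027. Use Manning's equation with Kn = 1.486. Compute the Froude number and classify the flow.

supercritical

With bottom width b = 17.1 ft and side slope z = 1.4: A = (b + zy)y = (17.1 + 1.4×4.9)×4.9 = 117.4 ft²; P = b + 2y√(1+z²) = 17.1 + 2×4.9×1.72 = 33.96 ft.
Hydraulic radius R = A/P = 117.4/33.96 = 3.457 ft.
V = (1.486/n) R^(2/3) √S = (1.486/0.027) × 3.457^(2/3) × √0.029 = 21.43 ft/s. Hydraulic depth D_h = A/T = 117.4/30.82 = 3.809 ft.
Froude number Fr = V/√(g·D_h) = 21.43/√(32.2×3.809) = 1.93, which is greater than 1, so the flow is supercritical.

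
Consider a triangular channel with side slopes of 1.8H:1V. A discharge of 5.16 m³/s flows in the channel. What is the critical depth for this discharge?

At critical depth, Q² T / (g A³) = 1, i.e. A³/T = Q²/g = 5.16²/9.81 = 2.714.
Trying y = 0.907 m: A³/T = 0.9944 — short.
Trying y = 1.21 m: A³/T = 4.202 — over.
Trying y = 1.11 m: A³/T = 2.73 — matches.

y_c = 1.11 m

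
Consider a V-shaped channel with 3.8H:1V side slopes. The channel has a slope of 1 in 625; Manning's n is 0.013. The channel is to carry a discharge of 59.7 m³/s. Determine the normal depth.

Manning's equation rearranged: A R^(2/3) = nQ / (1·√S) = 0.013 × 59.7 / (√0.0016) = 19.4.
Trying y = 1.71 m: A R^(2/3) = 9.789 — too small.
Trying y = 2.52 m: A R^(2/3) = 27.53 — too large.
Trying y = 2.21 m: A R^(2/3) = 19.4 — ≈ 19.4.

y_n = 2.21 m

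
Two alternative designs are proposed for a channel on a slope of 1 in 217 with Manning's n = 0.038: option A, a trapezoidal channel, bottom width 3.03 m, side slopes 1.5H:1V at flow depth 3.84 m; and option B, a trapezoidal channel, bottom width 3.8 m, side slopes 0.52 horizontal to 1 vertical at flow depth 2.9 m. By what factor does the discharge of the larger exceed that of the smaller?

2.67

Channel A: With bottom width b = 3.03 m and side slope z = 1.5: A = (b + zy)y = (3.03 + 1.5×3.84)×3.84 = 33.75 m²; P = b + 2y√(1+z²) = 3.03 + 2×3.84×1.803 = 16.88 m. Hydraulic radius R = A/P = 33.75/16.88 = 2 m. Q_A = (1/0.038)·33.75·2^(2/3)·√0.004608 = 95.72 m³/s.
Channel B: With bottom width b = 3.8 m and side slope z = 0.52: A = (b + zy)y = (3.8 + 0.52×2.9)×2.9 = 15.39 m²; P = b + 2y√(1+z²) = 3.8 + 2×2.9×1.127 = 10.34 m. Hydraulic radius R = A/P = 15.39/10.34 = 1.489 m. Q_B = (1/0.038)·15.39·1.489^(2/3)·√0.004608 = 35.86 m³/s.
The larger discharge is 95.72 m³/s and the smaller is 35.86 m³/s; the ratio is 2.67.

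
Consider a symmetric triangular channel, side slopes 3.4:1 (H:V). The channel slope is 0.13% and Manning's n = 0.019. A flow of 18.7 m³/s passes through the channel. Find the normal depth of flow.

Manning's equation rearranged: A R^(2/3) = nQ / (1·√S) = 0.019 × 18.7 / (√0.0013) = 9.854.
Trying y = 2 m: A R^(2/3) = 13.23 — too large.
Trying y = 1.59 m: A R^(2/3) = 7.175 — too small.
Trying y = 1.79 m: A R^(2/3) = 9.841 — matches.

y_n = 1.79 m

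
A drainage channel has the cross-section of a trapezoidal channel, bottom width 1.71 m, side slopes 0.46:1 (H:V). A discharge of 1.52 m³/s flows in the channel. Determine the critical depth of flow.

y_c = 0.415 m

At critical depth, Q² T / (g A³) = 1, i.e. A³/T = Q²/g = 1.52²/9.81 = 0.2355.
Try y = 0.519 m: A³/T = 0.473 — too large.
Try y = 0.415 m: A³/T = 0.2347 — matches.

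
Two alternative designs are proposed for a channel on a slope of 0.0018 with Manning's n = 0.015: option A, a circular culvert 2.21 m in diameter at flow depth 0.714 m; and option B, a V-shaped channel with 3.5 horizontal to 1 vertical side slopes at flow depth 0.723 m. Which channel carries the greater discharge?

channel B

Channel A: For a circular section of diameter D = 2.21 m at depth y = 0.714 m, the central angle is θ = 2 arccos(1 − 2y/D) = 2.418 rad. Then A = (D²/8)(θ − sin θ) = 1.072 m² and P = Dθ/2 = 2.672 m. Hydraulic radius R = A/P = 1.072/2.672 = 0.4013 m. Q_A = (1/0.015)·1.072·0.4013^(2/3)·√0.0018 = 1.65 m³/s.
Channel B: For a triangular section with side slope z = 3.5: A = zy² = 3.5×0.723² = 1.83 m²; P = 2y√(1+z²) = 2×0.723×3.64 = 5.264 m. Hydraulic radius R = A/P = 1.83/5.264 = 0.3476 m. Q_B = (1/0.015)·1.83·0.3476^(2/3)·√0.0018 = 2.558 m³/s.
Q_A = 1.65 m³/s vs Q_B = 2.558 m³/s, so channel B carries more.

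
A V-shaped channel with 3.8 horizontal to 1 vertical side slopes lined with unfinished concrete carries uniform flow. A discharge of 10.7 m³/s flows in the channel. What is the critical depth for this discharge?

y_c = 1.1 m

At critical depth, Q² T / (g A³) = 1, i.e. A³/T = Q²/g = 10.7²/9.81 = 11.67.
At y = 1.34 m: A³/T = 31.19 — high.
At y = 0.926 m: A³/T = 4.916 — low.
At y = 1.1 m: A³/T = 11.63 — matches.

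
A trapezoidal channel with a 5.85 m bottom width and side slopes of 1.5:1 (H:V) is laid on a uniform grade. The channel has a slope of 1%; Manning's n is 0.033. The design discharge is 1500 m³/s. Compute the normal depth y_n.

y_n = 9.14 m

Manning's equation rearranged: A R^(2/3) = nQ / (1·√S) = 0.033 × 1500 / (√0.01) = 495.
Trying y = 10.9 m: A R^(2/3) = 741.1 — high.
Trying y = 6.59 m: A R^(2/3) = 239.1 — low.
Trying y = 9.14 m: A R^(2/3) = 495 — ≈ 495.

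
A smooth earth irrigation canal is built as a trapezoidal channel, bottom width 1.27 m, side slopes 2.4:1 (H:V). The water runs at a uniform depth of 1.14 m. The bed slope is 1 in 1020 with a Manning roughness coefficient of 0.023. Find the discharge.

Q = 4.59 m³/s

With bottom width b = 1.27 m and side slope z = 2.4: A = (b + zy)y = (1.27 + 2.4×1.14)×1.14 = 4.567 m²; P = b + 2y√(1+z²) = 1.27 + 2×1.14×2.6 = 7.198 m.
Hydraulic radius R = A/P = 4.567/7.198 = 0.6345 m.
Manning's equation: Q = (1/n) A R^(2/3) S^(1/2) = (1/0.023) × 4.567 × 0.6345^(2/3) × 0.0009804^(1/2) = 4.59 m³/s.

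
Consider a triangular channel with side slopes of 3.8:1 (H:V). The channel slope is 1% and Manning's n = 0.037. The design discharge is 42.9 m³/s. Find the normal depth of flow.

Manning's equation rearranged: A R^(2/3) = nQ / (1·√S) = 0.037 × 42.9 / (√0.01) = 15.87.
At y = 2.27 m: A R^(2/3) = 20.84 — too large.
At y = 1.42 m: A R^(2/3) = 5.964 — too small.
At y = 2.05 m: A R^(2/3) = 15.88 — close enough.

y_n = 2.05 m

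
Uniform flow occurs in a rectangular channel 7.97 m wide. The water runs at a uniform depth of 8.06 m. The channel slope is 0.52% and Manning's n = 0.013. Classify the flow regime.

supercritical

Flow area A = b·y = 7.97 × 8.06 = 64.24 m². Wetted perimeter P = b + 2y = 7.97 + 2×8.06 = 24.09 m.
Hydraulic radius R = A/P = 64.24/24.09 = 2.667 m.
V = (1/n) R^(2/3) √S = (1/0.013) × 2.667^(2/3) × √0.0052 = 10.67 m/s. Hydraulic depth D_h = A/T = 64.24/7.97 = 8.06 m.
Froude number Fr = V/√(g·D_h) = 10.67/√(9.81×8.06) = 1.2, which is greater than 1, so the flow is supercritical.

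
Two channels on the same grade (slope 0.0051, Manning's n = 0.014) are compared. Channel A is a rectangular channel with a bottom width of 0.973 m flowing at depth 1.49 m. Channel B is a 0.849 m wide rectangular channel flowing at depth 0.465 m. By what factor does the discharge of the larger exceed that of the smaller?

5.13

Channel A: Flow area A = b·y = 0.973 × 1.49 = 1.45 m². Wetted perimeter P = b + 2y = 0.973 + 2×1.49 = 3.953 m. Hydraulic radius R = A/P = 1.45/3.953 = 0.3668 m. Q_A = (1/0.014)·1.45·0.3668^(2/3)·√0.0051 = 3.789 m³/s.
Channel B: Flow area A = b·y = 0.849 × 0.465 = 0.3948 m². Wetted perimeter P = b + 2y = 0.849 + 2×0.465 = 1.779 m. Hydraulic radius R = A/P = 0.3948/1.779 = 0.2219 m. Q_B = (1/0.014)·0.3948·0.2219^(2/3)·√0.0051 = 0.7381 m³/s.
The larger discharge is 3.789 m³/s and the smaller is 0.7381 m³/s; the ratio is 5.13.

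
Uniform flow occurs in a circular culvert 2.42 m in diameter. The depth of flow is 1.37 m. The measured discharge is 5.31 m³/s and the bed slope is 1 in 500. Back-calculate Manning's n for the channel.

n = 0.017

For a circular section of diameter D = 2.42 m at depth y = 1.37 m, the central angle is θ = 2 arccos(1 − 2y/D) = 3.407 rad. Then A = (D²/8)(θ − sin θ) = 2.686 m² and P = Dθ/2 = 4.122 m.
Hydraulic radius R = A/P = 2.686/4.122 = 0.6516 m.
Rearranging Manning's equation: n = (1/Q) A R^(2/3) S^(1/2) = (1/5.31) × 2.686 × 0.6516^(2/3) × √0.002 = 0.017.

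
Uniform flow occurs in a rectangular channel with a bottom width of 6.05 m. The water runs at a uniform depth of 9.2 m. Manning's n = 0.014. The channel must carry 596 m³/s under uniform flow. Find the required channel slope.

Flow area A = b·y = 6.05 × 9.2 = 55.66 m². Wetted perimeter P = b + 2y = 6.05 + 2×9.2 = 24.45 m.
Hydraulic radius R = A/P = 55.66/24.45 = 2.276 m.
From Manning's equation, S = [nQ / (1 A R^(2/3))]² = [0.014 × 596 / (1 × 55.66 × 2.276^(2/3))]² = 0.0075.

S = 0.0075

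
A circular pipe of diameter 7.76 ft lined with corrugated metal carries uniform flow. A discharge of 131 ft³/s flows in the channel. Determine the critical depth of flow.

y_c = 2.87 ft

At critical depth, Q² T / (g A³) = 1, i.e. A³/T = Q²/g = 131²/32.2 = 533.
Trying y = 3.56 ft: A³/T = 1226 — over.
Trying y = 2.45 ft: A³/T = 291.2 — short.
Trying y = 2.87 ft: A³/T = 536.4 — matches.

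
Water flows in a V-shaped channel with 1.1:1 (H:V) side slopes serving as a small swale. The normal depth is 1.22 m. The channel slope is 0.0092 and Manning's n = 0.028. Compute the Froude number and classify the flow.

For a triangular section with side slope z = 1.1: A = zy² = 1.1×1.22² = 1.637 m²; P = 2y√(1+z²) = 2×1.22×1.487 = 3.627 m.
Hydraulic radius R = A/P = 1.637/3.627 = 0.4514 m.
V = (1/n) R^(2/3) √S = (1/0.028) × 0.4514^(2/3) × √0.0092 = 2.016 m/s. Hydraulic depth D_h = A/T = 1.637/2.684 = 0.61 m.
Froude number Fr = V/√(g·D_h) = 2.016/√(9.81×0.61) = 0.824, which is less than 1, so the flow is subcritical.

subcritical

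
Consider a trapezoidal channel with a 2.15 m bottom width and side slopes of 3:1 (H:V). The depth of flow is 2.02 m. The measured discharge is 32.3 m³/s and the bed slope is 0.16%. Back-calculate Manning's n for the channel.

With bottom width b = 2.15 m and side slope z = 3: A = (b + zy)y = (2.15 + 3×2.02)×2.02 = 16.58 m²; P = b + 2y√(1+z²) = 2.15 + 2×2.02×3.162 = 14.93 m.
Hydraulic radius R = A/P = 16.58/14.93 = 1.111 m.
Rearranging Manning's equation: n = (1/Q) A R^(2/3) S^(1/2) = (1/32.3) × 16.58 × 1.111^(2/3) × √0.0016 = 0.022.

n = 0.022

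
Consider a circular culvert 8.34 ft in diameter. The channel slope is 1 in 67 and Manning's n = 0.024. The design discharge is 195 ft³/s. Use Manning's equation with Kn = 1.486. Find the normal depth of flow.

y_n = 3.07 ft

Manning's equation rearranged: A R^(2/3) = nQ / (1.486·√S) = 0.024 × 195 / (1.486 × √0.01493) = 25.78.
Try y = 2.27 ft: A R^(2/3) = 14.44 — short.
Try y = 3.66 ft: A R^(2/3) = 35.52 — over.
Try y = 3.07 ft: A R^(2/3) = 25.77 — matches.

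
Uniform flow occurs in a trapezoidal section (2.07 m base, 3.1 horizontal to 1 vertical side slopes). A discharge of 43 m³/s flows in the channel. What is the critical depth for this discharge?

y_c = 1.78 m

At critical depth, Q² T / (g A³) = 1, i.e. A³/T = Q²/g = 43²/9.81 = 188.5.
At y = 1.44 m: A³/T = 75.74 — short.
At y = 2.26 m: A³/T = 536.6 — over.
At y = 1.78 m: A³/T = 188 — matches.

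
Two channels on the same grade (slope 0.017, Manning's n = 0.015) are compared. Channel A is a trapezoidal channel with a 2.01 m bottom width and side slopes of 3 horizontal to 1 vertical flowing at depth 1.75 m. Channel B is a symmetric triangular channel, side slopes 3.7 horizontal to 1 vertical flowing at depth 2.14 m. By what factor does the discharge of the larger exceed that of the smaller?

Channel A: With bottom width b = 2.01 m and side slope z = 3: A = (b + zy)y = (2.01 + 3×1.75)×1.75 = 12.71 m²; P = b + 2y√(1+z²) = 2.01 + 2×1.75×3.162 = 13.08 m. Hydraulic radius R = A/P = 12.71/13.08 = 0.9715 m. Q_A = (1/0.015)·12.71·0.9715^(2/3)·√0.017 = 108.3 m³/s.
Channel B: For a triangular section with side slope z = 3.7: A = zy² = 3.7×2.14² = 16.94 m²; P = 2y√(1+z²) = 2×2.14×3.833 = 16.4 m. Hydraulic radius R = A/P = 16.94/16.4 = 1.033 m. Q_B = (1/0.015)·16.94·1.033^(2/3)·√0.017 = 150.5 m³/s.
The larger discharge is 150.5 m³/s and the smaller is 108.3 m³/s; the ratio is 1.39.

1.39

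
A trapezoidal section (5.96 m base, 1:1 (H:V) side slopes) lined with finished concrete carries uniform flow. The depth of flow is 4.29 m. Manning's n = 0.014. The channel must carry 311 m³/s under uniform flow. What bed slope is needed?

S = 0.003

With bottom width b = 5.96 m and side slope z = 1: A = (b + zy)y = (5.96 + 1×4.29)×4.29 = 43.97 m²; P = b + 2y√(1+z²) = 5.96 + 2×4.29×1.414 = 18.09 m.
Hydraulic radius R = A/P = 43.97/18.09 = 2.43 m.
From Manning's equation, S = [nQ / (1 A R^(2/3))]² = [0.014 × 311 / (1 × 43.97 × 2.43^(2/3))]² = 0.003.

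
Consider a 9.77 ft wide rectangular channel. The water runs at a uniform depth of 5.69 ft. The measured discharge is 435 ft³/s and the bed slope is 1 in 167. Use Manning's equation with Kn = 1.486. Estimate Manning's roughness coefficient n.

Flow area A = b·y = 9.77 × 5.69 = 55.59 ft². Wetted perimeter P = b + 2y = 9.77 + 2×5.69 = 21.15 ft.
Hydraulic radius R = A/P = 55.59/21.15 = 2.628 ft.
Rearranging Manning's equation: n = (1.486/Q) A R^(2/3) S^(1/2) = (1.486/435) × 55.59 × 2.628^(2/3) × √0.005988 = 0.028.

n = 0.028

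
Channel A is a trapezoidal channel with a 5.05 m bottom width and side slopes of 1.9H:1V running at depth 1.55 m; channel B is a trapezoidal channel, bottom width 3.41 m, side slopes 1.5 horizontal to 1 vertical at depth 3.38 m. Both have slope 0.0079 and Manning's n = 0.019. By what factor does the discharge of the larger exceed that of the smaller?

Channel A: With bottom width b = 5.05 m and side slope z = 1.9: A = (b + zy)y = (5.05 + 1.9×1.55)×1.55 = 12.39 m²; P = b + 2y√(1+z²) = 5.05 + 2×1.55×2.147 = 11.71 m. Hydraulic radius R = A/P = 12.39/11.71 = 1.059 m. Q_A = (1/0.019)·12.39·1.059^(2/3)·√0.0079 = 60.22 m³/s.
Channel B: With bottom width b = 3.41 m and side slope z = 1.5: A = (b + zy)y = (3.41 + 1.5×3.38)×3.38 = 28.66 m²; P = b + 2y√(1+z²) = 3.41 + 2×3.38×1.803 = 15.6 m. Hydraulic radius R = A/P = 28.66/15.6 = 1.838 m. Q_B = (1/0.019)·28.66·1.838^(2/3)·√0.0079 = 201.2 m³/s.
The larger discharge is 201.2 m³/s and the smaller is 60.22 m³/s; the ratio is 3.34.

3.34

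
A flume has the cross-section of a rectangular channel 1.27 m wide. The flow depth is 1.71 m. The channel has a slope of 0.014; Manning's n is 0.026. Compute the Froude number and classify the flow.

subcritical

Flow area A = b·y = 1.27 × 1.71 = 2.172 m². Wetted perimeter P = b + 2y = 1.27 + 2×1.71 = 4.69 m.
Hydraulic radius R = A/P = 2.172/4.69 = 0.463 m.
V = (1/n) R^(2/3) √S = (1/0.026) × 0.463^(2/3) × √0.014 = 2.724 m/s. Hydraulic depth D_h = A/T = 2.172/1.27 = 1.71 m.
Froude number Fr = V/√(g·D_h) = 2.724/√(9.81×1.71) = 0.665, which is less than 1, so the flow is subcritical.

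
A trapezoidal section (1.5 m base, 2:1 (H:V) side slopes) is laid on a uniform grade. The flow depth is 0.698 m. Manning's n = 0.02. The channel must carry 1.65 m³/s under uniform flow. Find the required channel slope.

With bottom width b = 1.5 m and side slope z = 2: A = (b + zy)y = (1.5 + 2×0.698)×0.698 = 2.021 m²; P = b + 2y√(1+z²) = 1.5 + 2×0.698×2.236 = 4.622 m.
Hydraulic radius R = A/P = 2.021/4.622 = 0.4374 m.
From Manning's equation, S = [nQ / (1 A R^(2/3))]² = [0.02 × 1.65 / (1 × 2.021 × 0.4374^(2/3))]² = 0.000803.

S = 0.000803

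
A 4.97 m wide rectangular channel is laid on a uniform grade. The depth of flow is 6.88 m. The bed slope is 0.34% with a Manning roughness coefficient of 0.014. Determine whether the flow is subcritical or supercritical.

subcritical

Flow area A = b·y = 4.97 × 6.88 = 34.19 m². Wetted perimeter P = b + 2y = 4.97 + 2×6.88 = 18.73 m.
Hydraulic radius R = A/P = 34.19/18.73 = 1.826 m.
V = (1/n) R^(2/3) √S = (1/0.014) × 1.826^(2/3) × √0.0034 = 6.221 m/s. Hydraulic depth D_h = A/T = 34.19/4.97 = 6.88 m.
Froude number Fr = V/√(g·D_h) = 6.221/√(9.81×6.88) = 0.757, which is less than 1, so the flow is subcritical.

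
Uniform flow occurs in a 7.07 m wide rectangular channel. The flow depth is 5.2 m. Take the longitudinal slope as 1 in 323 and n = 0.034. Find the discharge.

Flow area A = b·y = 7.07 × 5.2 = 36.76 m². Wetted perimeter P = b + 2y = 7.07 + 2×5.2 = 17.47 m.
Hydraulic radius R = A/P = 36.76/17.47 = 2.104 m.
Manning's equation: Q = (1/n) A R^(2/3) S^(1/2) = (1/0.034) × 36.76 × 2.104^(2/3) × 0.003096^(1/2) = 98.8 m³/s.

Q = 98.8 m³/s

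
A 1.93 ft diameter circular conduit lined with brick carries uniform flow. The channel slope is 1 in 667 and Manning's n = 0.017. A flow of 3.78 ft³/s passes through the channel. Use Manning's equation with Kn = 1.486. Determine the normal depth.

y_n = 1.1 ft

Manning's equation rearranged: A R^(2/3) = nQ / (1.486·√S) = 0.017 × 3.78 / (1.486 × √0.001499) = 1.117.
Try y = 0.88 ft: A R^(2/3) = 0.7672 — short.
Try y = 1.34 ft: A R^(2/3) = 1.491 — over.
Try y = 1.1 ft: A R^(2/3) = 1.116 — close enough.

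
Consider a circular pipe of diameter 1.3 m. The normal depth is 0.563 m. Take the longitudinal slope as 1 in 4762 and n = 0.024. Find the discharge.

Q = 0.147 m³/s

For a circular section of diameter D = 1.3 m at depth y = 0.563 m, the central angle is θ = 2 arccos(1 − 2y/D) = 2.873 rad. Then A = (D²/8)(θ − sin θ) = 0.5509 m² and P = Dθ/2 = 1.868 m.
Hydraulic radius R = A/P = 0.5509/1.868 = 0.295 m.
Manning's equation: Q = (1/n) A R^(2/3) S^(1/2) = (1/0.024) × 0.5509 × 0.295^(2/3) × 0.00021^(1/2) = 0.147 m³/s.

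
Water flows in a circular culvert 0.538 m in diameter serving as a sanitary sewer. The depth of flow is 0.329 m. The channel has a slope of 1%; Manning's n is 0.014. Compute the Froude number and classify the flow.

supercritical

For a circular section of diameter D = 0.538 m at depth y = 0.329 m, the central angle is θ = 2 arccos(1 − 2y/D) = 3.591 rad. Then A = (D²/8)(θ − sin θ) = 0.1457 m² and P = Dθ/2 = 0.9661 m.
Hydraulic radius R = A/P = 0.1457/0.9661 = 0.1508 m.
V = (1/n) R^(2/3) √S = (1/0.014) × 0.1508^(2/3) × √0.01 = 2.024 m/s. Hydraulic depth D_h = A/T = 0.1457/0.5244 = 0.2778 m.
Froude number Fr = V/√(g·D_h) = 2.024/√(9.81×0.2778) = 1.23, which is greater than 1, so the flow is supercritical.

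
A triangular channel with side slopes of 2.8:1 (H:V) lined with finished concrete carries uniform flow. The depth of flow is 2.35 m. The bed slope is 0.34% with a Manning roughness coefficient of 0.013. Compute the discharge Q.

Q = 74.2 m³/s

For a triangular section with side slope z = 2.8: A = zy² = 2.8×2.35² = 15.46 m²; P = 2y√(1+z²) = 2×2.35×2.973 = 13.97 m.
Hydraulic radius R = A/P = 15.46/13.97 = 1.107 m.
Manning's equation: Q = (1/n) A R^(2/3) S^(1/2) = (1/0.013) × 15.46 × 1.107^(2/3) × 0.0034^(1/2) = 74.2 m³/s.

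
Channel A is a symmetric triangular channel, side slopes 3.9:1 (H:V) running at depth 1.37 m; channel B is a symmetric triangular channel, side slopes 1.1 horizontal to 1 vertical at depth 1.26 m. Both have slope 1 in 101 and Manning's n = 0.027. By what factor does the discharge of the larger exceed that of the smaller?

5.3

Channel A: For a triangular section with side slope z = 3.9: A = zy² = 3.9×1.37² = 7.32 m²; P = 2y√(1+z²) = 2×1.37×4.026 = 11.03 m. Hydraulic radius R = A/P = 7.32/11.03 = 0.6635 m. Q_A = (1/0.027)·7.32·0.6635^(2/3)·√0.009901 = 20.52 m³/s.
Channel B: For a triangular section with side slope z = 1.1: A = zy² = 1.1×1.26² = 1.746 m²; P = 2y√(1+z²) = 2×1.26×1.487 = 3.746 m. Hydraulic radius R = A/P = 1.746/3.746 = 0.4662 m. Q_B = (1/0.027)·1.746·0.4662^(2/3)·√0.009901 = 3.869 m³/s.
The larger discharge is 20.52 m³/s and the smaller is 3.869 m³/s; the ratio is 5.3.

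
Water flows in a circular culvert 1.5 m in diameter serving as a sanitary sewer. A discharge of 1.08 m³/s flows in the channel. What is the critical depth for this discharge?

y_c = 0.527 m

At critical depth, Q² T / (g A³) = 1, i.e. A³/T = Q²/g = 1.08²/9.81 = 0.1189.
Trying y = 0.377 m: A³/T = 0.03241 — low.
Trying y = 0.626 m: A³/T = 0.2303 — high.
Trying y = 0.527 m: A³/T = 0.1188 — matches.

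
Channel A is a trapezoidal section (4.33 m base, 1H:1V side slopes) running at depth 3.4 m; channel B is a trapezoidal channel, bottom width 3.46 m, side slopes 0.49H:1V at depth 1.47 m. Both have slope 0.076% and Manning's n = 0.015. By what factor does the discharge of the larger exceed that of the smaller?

Channel A: With bottom width b = 4.33 m and side slope z = 1: A = (b + zy)y = (4.33 + 1×3.4)×3.4 = 26.28 m²; P = b + 2y√(1+z²) = 4.33 + 2×3.4×1.414 = 13.95 m. Hydraulic radius R = A/P = 26.28/13.95 = 1.884 m. Q_A = (1/0.015)·26.28·1.884^(2/3)·√0.00076 = 73.69 m³/s.
Channel B: With bottom width b = 3.46 m and side slope z = 0.49: A = (b + zy)y = (3.46 + 0.49×1.47)×1.47 = 6.145 m²; P = b + 2y√(1+z²) = 3.46 + 2×1.47×1.114 = 6.734 m. Hydraulic radius R = A/P = 6.145/6.734 = 0.9125 m. Q_B = (1/0.015)·6.145·0.9125^(2/3)·√0.00076 = 10.63 m³/s.
The larger discharge is 73.69 m³/s and the smaller is 10.63 m³/s; the ratio is 6.94.

6.94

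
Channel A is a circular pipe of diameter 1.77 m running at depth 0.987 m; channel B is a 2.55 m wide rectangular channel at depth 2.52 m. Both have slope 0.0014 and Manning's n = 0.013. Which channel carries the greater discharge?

Channel A: For a circular section of diameter D = 1.77 m at depth y = 0.987 m, the central angle is θ = 2 arccos(1 − 2y/D) = 3.373 rad. Then A = (D²/8)(θ − sin θ) = 1.41 m² and P = Dθ/2 = 2.985 m. Hydraulic radius R = A/P = 1.41/2.985 = 0.4725 m. Q_A = (1/0.013)·1.41·0.4725^(2/3)·√0.0014 = 2.463 m³/s.
Channel B: Flow area A = b·y = 2.55 × 2.52 = 6.426 m². Wetted perimeter P = b + 2y = 2.55 + 2×2.52 = 7.59 m. Hydraulic radius R = A/P = 6.426/7.59 = 0.8466 m. Q_B = (1/0.013)·6.426·0.8466^(2/3)·√0.0014 = 16.55 m³/s.
Q_A = 2.463 m³/s vs Q_B = 16.55 m³/s, so channel B carries more.

channel B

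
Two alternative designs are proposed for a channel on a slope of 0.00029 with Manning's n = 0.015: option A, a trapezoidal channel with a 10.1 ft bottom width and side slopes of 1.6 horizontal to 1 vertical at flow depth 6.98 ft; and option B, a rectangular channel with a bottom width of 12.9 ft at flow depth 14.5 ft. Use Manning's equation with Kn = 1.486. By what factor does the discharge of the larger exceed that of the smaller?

1.34

Channel A: With bottom width b = 10.1 ft and side slope z = 1.6: A = (b + zy)y = (10.1 + 1.6×6.98)×6.98 = 148.5 ft²; P = b + 2y√(1+z²) = 10.1 + 2×6.98×1.887 = 36.44 ft. Hydraulic radius R = A/P = 148.5/36.44 = 4.074 ft. Q_A = (1.486/0.015)·148.5·4.074^(2/3)·√0.00029 = 638.8 ft³/s.
Channel B: Flow area A = b·y = 12.9 × 14.5 = 187.1 ft². Wetted perimeter P = b + 2y = 12.9 + 2×14.5 = 41.9 ft. Hydraulic radius R = A/P = 187.1/41.9 = 4.464 ft. Q_B = (1.486/0.015)·187.1·4.464^(2/3)·√0.00029 = 855.6 ft³/s.
The larger discharge is 855.6 ft³/s and the smaller is 638.8 ft³/s; the ratio is 1.34.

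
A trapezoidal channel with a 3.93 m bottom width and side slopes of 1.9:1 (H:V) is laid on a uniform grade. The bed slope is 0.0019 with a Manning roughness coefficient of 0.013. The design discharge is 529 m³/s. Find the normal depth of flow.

y_n = 5.47 m

Manning's equation rearranged: A R^(2/3) = nQ / (1·√S) = 0.013 × 529 / (√0.0019) = 157.8.
Try y = 5.99 m: A R^(2/3) = 194.7 — too large.
Try y = 5.47 m: A R^(2/3) = 157.8 — ≈ 157.8.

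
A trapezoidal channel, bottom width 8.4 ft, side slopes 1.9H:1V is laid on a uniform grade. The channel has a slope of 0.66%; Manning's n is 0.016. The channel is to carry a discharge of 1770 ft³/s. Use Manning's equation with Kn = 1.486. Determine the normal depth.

y_n = 5.59 ft

Manning's equation rearranged: A R^(2/3) = nQ / (1.486·√S) = 0.016 × 1770 / (1.486 × √0.0066) = 234.6.
Try y = 7.1 ft: A R^(2/3) = 391.4 — over.
Try y = 5.59 ft: A R^(2/3) = 234.8 — close enough.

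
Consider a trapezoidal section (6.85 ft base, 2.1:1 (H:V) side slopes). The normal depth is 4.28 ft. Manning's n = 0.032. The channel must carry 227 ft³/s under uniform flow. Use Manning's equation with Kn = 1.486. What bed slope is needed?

With bottom width b = 6.85 ft and side slope z = 2.1: A = (b + zy)y = (6.85 + 2.1×4.28)×4.28 = 67.79 ft²; P = b + 2y√(1+z²) = 6.85 + 2×4.28×2.326 = 26.76 ft.
Hydraulic radius R = A/P = 67.79/26.76 = 2.533 ft.
From Manning's equation, S = [nQ / (1.486 A R^(2/3))]² = [0.032 × 227 / (1.486 × 67.79 × 2.533^(2/3))]² = 0.00151.

S = 0.00151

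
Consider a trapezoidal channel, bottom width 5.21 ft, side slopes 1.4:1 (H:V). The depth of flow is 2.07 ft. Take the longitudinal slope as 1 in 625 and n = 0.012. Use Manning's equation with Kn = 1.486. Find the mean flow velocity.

V = 6.08 ft/s

With bottom width b = 5.21 ft and side slope z = 1.4: A = (b + zy)y = (5.21 + 1.4×2.07)×2.07 = 16.78 ft²; P = b + 2y√(1+z²) = 5.21 + 2×2.07×1.72 = 12.33 ft.
Hydraulic radius R = A/P = 16.78/12.33 = 1.361 ft.
From Manning's equation, V = (1.486/n) R^(2/3) S^(1/2) = (1.486/0.012) × 1.361^(2/3) × 0.0016^(1/2) = 6.08 ft/s.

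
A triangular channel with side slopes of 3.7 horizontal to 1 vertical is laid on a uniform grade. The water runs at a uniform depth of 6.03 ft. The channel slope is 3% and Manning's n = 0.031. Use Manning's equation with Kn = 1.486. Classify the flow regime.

For a triangular section with side slope z = 3.7: A = zy² = 3.7×6.03² = 134.5 ft²; P = 2y√(1+z²) = 2×6.03×3.833 = 46.22 ft.
Hydraulic radius R = A/P = 134.5/46.22 = 2.911 ft.
V = (1.486/n) R^(2/3) √S = (1.486/0.031) × 2.911^(2/3) × √0.03 = 16.93 ft/s. Hydraulic depth D_h = A/T = 134.5/44.62 = 3.015 ft.
Froude number Fr = V/√(g·D_h) = 16.93/√(32.2×3.015) = 1.72, which is greater than 1, so the flow is supercritical.

supercritical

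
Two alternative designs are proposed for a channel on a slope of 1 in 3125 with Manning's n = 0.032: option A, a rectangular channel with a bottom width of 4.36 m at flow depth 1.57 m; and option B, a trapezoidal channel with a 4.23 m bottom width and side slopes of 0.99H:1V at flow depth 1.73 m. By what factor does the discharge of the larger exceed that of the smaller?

Channel A: Flow area A = b·y = 4.36 × 1.57 = 6.845 m². Wetted perimeter P = b + 2y = 4.36 + 2×1.57 = 7.5 m. Hydraulic radius R = A/P = 6.845/7.5 = 0.9127 m. Q_A = (1/0.032)·6.845·0.9127^(2/3)·√0.00032 = 3.6 m³/s.
Channel B: With bottom width b = 4.23 m and side slope z = 0.99: A = (b + zy)y = (4.23 + 0.99×1.73)×1.73 = 10.28 m²; P = b + 2y√(1+z²) = 4.23 + 2×1.73×1.407 = 9.099 m. Hydraulic radius R = A/P = 10.28/9.099 = 1.13 m. Q_B = (1/0.032)·10.28·1.13^(2/3)·√0.00032 = 6.235 m³/s.
The larger discharge is 6.235 m³/s and the smaller is 3.6 m³/s; the ratio is 1.73.

1.73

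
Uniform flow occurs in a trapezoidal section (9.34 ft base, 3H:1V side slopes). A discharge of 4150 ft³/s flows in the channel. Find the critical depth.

At critical depth, Q² T / (g A³) = 1, i.e. A³/T = Q²/g = 4150²/32.2 = 534900.
At y = 6.46 ft: A³/T = 132800 — low.
At y = 9.81 ft: A³/T = 806700 — high.
At y = 8.93 ft: A³/T = 533800 — close enough.

y_c = 8.93 ft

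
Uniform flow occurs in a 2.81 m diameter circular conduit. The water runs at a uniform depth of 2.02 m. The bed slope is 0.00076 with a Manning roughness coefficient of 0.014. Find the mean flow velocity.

For a circular section of diameter D = 2.81 m at depth y = 2.02 m, the central angle is θ = 2 arccos(1 − 2y/D) = 4.048 rad. Then A = (D²/8)(θ − sin θ) = 4.772 m² and P = Dθ/2 = 5.687 m.
Hydraulic radius R = A/P = 4.772/5.687 = 0.8391 m.
From Manning's equation, V = (1/n) R^(2/3) S^(1/2) = (1/0.014) × 0.8391^(2/3) × 0.00076^(1/2) = 1.75 m/s.

V = 1.75 m/s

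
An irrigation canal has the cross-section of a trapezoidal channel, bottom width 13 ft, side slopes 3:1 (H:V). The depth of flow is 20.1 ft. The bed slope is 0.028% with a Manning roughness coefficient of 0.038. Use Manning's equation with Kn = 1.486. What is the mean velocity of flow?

V = 3.14 ft/s

With bottom width b = 13 ft and side slope z = 3: A = (b + zy)y = (13 + 3×20.1)×20.1 = 1473 ft²; P = b + 2y√(1+z²) = 13 + 2×20.1×3.162 = 140.1 ft.
Hydraulic radius R = A/P = 1473/140.1 = 10.51 ft.
From Manning's equation, V = (1.486/n) R^(2/3) S^(1/2) = (1.486/0.038) × 10.51^(2/3) × 0.00028^(1/2) = 3.14 ft/s.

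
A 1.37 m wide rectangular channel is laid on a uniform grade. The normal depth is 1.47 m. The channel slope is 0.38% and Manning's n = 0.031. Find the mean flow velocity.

V = 1.2 m/s

Flow area A = b·y = 1.37 × 1.47 = 2.014 m². Wetted perimeter P = b + 2y = 1.37 + 2×1.47 = 4.31 m.
Hydraulic radius R = A/P = 2.014/4.31 = 0.4673 m.
From Manning's equation, V = (1/n) R^(2/3) S^(1/2) = (1/0.031) × 0.4673^(2/3) × 0.0038^(1/2) = 1.2 m/s.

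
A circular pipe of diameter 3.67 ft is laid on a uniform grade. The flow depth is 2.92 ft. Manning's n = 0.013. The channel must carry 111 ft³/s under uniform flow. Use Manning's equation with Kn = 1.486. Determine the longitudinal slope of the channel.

For a circular section of diameter D = 3.67 ft at depth y = 2.92 ft, the central angle is θ = 2 arccos(1 − 2y/D) = 4.407 rad. Then A = (D²/8)(θ − sin θ) = 9.025 ft² and P = Dθ/2 = 8.087 ft.
Hydraulic radius R = A/P = 9.025/8.087 = 1.116 ft.
From Manning's equation, S = [nQ / (1.486 A R^(2/3))]² = [0.013 × 111 / (1.486 × 9.025 × 1.116^(2/3))]² = 0.01.

S = 0.01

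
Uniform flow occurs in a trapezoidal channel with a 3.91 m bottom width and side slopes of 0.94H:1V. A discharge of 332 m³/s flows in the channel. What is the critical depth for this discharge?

At critical depth, Q² T / (g A³) = 1, i.e. A³/T = Q²/g = 332²/9.81 = 11240.
Trying y = 6.67 m: A³/T = 19030 — too large.
Trying y = 4.42 m: A³/T = 3707 — too small.
Trying y = 5.86 m: A³/T = 11260 — close enough.

y_c = 5.86 m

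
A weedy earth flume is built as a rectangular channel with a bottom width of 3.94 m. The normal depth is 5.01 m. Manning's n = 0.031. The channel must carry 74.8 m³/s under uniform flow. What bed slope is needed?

S = 0.00869

Flow area A = b·y = 3.94 × 5.01 = 19.74 m². Wetted perimeter P = b + 2y = 3.94 + 2×5.01 = 13.96 m.
Hydraulic radius R = A/P = 19.74/13.96 = 1.414 m.
From Manning's equation, S = [nQ / (1 A R^(2/3))]² = [0.031 × 74.8 / (1 × 19.74 × 1.414^(2/3))]² = 0.00869.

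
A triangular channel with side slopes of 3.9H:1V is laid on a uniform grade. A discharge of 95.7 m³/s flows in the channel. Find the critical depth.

At critical depth, Q² T / (g A³) = 1, i.e. A³/T = Q²/g = 95.7²/9.81 = 933.6.
Trying y = 2.15 m: A³/T = 349.4 — short.
Trying y = 2.98 m: A³/T = 1787 — over.
Trying y = 2.62 m: A³/T = 938.9 — close enough.

y_c = 2.62 m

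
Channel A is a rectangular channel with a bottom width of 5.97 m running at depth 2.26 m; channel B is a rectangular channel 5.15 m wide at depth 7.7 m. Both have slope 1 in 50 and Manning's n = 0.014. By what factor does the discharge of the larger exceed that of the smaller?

3.85

Channel A: Flow area A = b·y = 5.97 × 2.26 = 13.49 m². Wetted perimeter P = b + 2y = 5.97 + 2×2.26 = 10.49 m. Hydraulic radius R = A/P = 13.49/10.49 = 1.286 m. Q_A = (1/0.014)·13.49·1.286^(2/3)·√0.02 = 161.2 m³/s.
Channel B: Flow area A = b·y = 5.15 × 7.7 = 39.66 m². Wetted perimeter P = b + 2y = 5.15 + 2×7.7 = 20.55 m. Hydraulic radius R = A/P = 39.66/20.55 = 1.93 m. Q_B = (1/0.014)·39.66·1.93^(2/3)·√0.02 = 620.9 m³/s.
The larger discharge is 620.9 m³/s and the smaller is 161.2 m³/s; the ratio is 3.85.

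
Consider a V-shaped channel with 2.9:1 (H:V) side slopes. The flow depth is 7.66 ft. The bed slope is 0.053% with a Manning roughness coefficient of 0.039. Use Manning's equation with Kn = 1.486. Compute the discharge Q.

Q = 352 ft³/s

For a triangular section with side slope z = 2.9: A = zy² = 2.9×7.66² = 170.2 ft²; P = 2y√(1+z²) = 2×7.66×3.068 = 47 ft.
Hydraulic radius R = A/P = 170.2/47 = 3.621 ft.
Manning's equation: Q = (1.486/n) A R^(2/3) S^(1/2) = (1.486/0.039) × 170.2 × 3.621^(2/3) × 0.00053^(1/2) = 352 ft³/s.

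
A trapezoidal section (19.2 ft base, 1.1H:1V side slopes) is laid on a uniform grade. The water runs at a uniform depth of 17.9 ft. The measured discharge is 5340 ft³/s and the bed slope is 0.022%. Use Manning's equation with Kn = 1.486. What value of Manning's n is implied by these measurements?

n = 0.013

With bottom width b = 19.2 ft and side slope z = 1.1: A = (b + zy)y = (19.2 + 1.1×17.9)×17.9 = 696.1 ft²; P = b + 2y√(1+z²) = 19.2 + 2×17.9×1.487 = 72.42 ft.
Hydraulic radius R = A/P = 696.1/72.42 = 9.612 ft.
Rearranging Manning's equation: n = (1.486/Q) A R^(2/3) S^(1/2) = (1.486/5340) × 696.1 × 9.612^(2/3) × √0.00022 = 0.013.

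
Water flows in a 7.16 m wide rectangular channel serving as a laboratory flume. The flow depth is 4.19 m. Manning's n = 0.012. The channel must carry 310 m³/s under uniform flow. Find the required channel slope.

S = 0.0064

Flow area A = b·y = 7.16 × 4.19 = 30 m². Wetted perimeter P = b + 2y = 7.16 + 2×4.19 = 15.54 m.
Hydraulic radius R = A/P = 30/15.54 = 1.931 m.
From Manning's equation, S = [nQ / (1 A R^(2/3))]² = [0.012 × 310 / (1 × 30 × 1.931^(2/3))]² = 0.0064.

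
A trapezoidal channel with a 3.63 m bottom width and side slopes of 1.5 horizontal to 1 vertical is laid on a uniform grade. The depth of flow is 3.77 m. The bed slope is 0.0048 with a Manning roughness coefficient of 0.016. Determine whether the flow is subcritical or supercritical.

supercritical

With bottom width b = 3.63 m and side slope z = 1.5: A = (b + zy)y = (3.63 + 1.5×3.77)×3.77 = 35 m²; P = b + 2y√(1+z²) = 3.63 + 2×3.77×1.803 = 17.22 m.
Hydraulic radius R = A/P = 35/17.22 = 2.032 m.
V = (1/n) R^(2/3) √S = (1/0.016) × 2.032^(2/3) × √0.0048 = 6.948 m/s. Hydraulic depth D_h = A/T = 35/14.94 = 2.343 m.
Froude number Fr = V/√(g·D_h) = 6.948/√(9.81×2.343) = 1.45, which is greater than 1, so the flow is supercritical.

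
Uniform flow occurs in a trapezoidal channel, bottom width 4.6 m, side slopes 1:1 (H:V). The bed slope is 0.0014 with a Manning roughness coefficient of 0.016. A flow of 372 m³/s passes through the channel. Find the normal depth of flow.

Manning's equation rearranged: A R^(2/3) = nQ / (1·√S) = 0.016 × 372 / (√0.0014) = 159.1.
Try y = 4.98 m: A R^(2/3) = 89.12 — low.
Try y = 6.59 m: A R^(2/3) = 159.2 — close enough.

y_n = 6.59 m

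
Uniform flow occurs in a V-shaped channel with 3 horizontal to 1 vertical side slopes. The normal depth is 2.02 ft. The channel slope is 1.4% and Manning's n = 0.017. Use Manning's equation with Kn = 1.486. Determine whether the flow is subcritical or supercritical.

supercritical

For a triangular section with side slope z = 3: A = zy² = 3×2.02² = 12.24 ft²; P = 2y√(1+z²) = 2×2.02×3.162 = 12.78 ft.
Hydraulic radius R = A/P = 12.24/12.78 = 0.9582 ft.
V = (1.486/n) R^(2/3) √S = (1.486/0.017) × 0.9582^(2/3) × √0.014 = 10.05 ft/s. Hydraulic depth D_h = A/T = 12.24/12.12 = 1.01 ft.
Froude number Fr = V/√(g·D_h) = 10.05/√(32.2×1.01) = 1.76, which is greater than 1, so the flow is supercritical.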